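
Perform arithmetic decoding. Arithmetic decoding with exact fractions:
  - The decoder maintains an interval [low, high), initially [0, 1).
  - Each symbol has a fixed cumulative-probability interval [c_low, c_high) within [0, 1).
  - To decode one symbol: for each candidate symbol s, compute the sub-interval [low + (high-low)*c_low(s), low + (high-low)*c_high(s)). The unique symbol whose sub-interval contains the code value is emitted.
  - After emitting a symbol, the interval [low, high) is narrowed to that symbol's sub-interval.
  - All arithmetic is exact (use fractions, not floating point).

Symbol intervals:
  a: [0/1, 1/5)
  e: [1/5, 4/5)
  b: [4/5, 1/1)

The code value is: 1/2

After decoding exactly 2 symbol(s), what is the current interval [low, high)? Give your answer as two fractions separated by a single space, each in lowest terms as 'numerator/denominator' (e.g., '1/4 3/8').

Step 1: interval [0/1, 1/1), width = 1/1 - 0/1 = 1/1
  'a': [0/1 + 1/1*0/1, 0/1 + 1/1*1/5) = [0/1, 1/5)
  'e': [0/1 + 1/1*1/5, 0/1 + 1/1*4/5) = [1/5, 4/5) <- contains code 1/2
  'b': [0/1 + 1/1*4/5, 0/1 + 1/1*1/1) = [4/5, 1/1)
  emit 'e', narrow to [1/5, 4/5)
Step 2: interval [1/5, 4/5), width = 4/5 - 1/5 = 3/5
  'a': [1/5 + 3/5*0/1, 1/5 + 3/5*1/5) = [1/5, 8/25)
  'e': [1/5 + 3/5*1/5, 1/5 + 3/5*4/5) = [8/25, 17/25) <- contains code 1/2
  'b': [1/5 + 3/5*4/5, 1/5 + 3/5*1/1) = [17/25, 4/5)
  emit 'e', narrow to [8/25, 17/25)

Answer: 8/25 17/25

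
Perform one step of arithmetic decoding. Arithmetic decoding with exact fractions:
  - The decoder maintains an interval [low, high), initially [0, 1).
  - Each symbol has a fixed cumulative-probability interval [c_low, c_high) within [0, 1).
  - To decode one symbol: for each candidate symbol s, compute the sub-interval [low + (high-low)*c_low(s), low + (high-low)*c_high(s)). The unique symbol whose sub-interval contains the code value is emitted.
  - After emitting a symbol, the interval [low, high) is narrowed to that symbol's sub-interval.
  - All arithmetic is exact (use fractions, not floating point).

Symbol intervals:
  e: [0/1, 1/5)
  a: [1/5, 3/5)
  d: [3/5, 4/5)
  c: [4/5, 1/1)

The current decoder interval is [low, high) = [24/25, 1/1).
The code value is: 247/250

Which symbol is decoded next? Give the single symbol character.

Interval width = high − low = 1/1 − 24/25 = 1/25
Scaled code = (code − low) / width = (247/250 − 24/25) / 1/25 = 7/10
  e: [0/1, 1/5) 
  a: [1/5, 3/5) 
  d: [3/5, 4/5) ← scaled code falls here ✓
  c: [4/5, 1/1) 

Answer: d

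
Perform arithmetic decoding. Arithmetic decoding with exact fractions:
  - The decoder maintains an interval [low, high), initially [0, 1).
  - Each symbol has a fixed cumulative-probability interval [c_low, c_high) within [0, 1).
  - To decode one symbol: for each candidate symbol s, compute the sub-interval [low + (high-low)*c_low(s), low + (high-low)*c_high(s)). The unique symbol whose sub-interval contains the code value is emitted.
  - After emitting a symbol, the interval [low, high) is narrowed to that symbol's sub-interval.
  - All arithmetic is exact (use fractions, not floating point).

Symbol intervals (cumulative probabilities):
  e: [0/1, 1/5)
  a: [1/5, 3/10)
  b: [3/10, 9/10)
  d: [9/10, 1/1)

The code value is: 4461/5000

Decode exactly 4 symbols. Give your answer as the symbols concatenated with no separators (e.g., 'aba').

Answer: bdbd

Derivation:
Step 1: interval [0/1, 1/1), width = 1/1 - 0/1 = 1/1
  'e': [0/1 + 1/1*0/1, 0/1 + 1/1*1/5) = [0/1, 1/5)
  'a': [0/1 + 1/1*1/5, 0/1 + 1/1*3/10) = [1/5, 3/10)
  'b': [0/1 + 1/1*3/10, 0/1 + 1/1*9/10) = [3/10, 9/10) <- contains code 4461/5000
  'd': [0/1 + 1/1*9/10, 0/1 + 1/1*1/1) = [9/10, 1/1)
  emit 'b', narrow to [3/10, 9/10)
Step 2: interval [3/10, 9/10), width = 9/10 - 3/10 = 3/5
  'e': [3/10 + 3/5*0/1, 3/10 + 3/5*1/5) = [3/10, 21/50)
  'a': [3/10 + 3/5*1/5, 3/10 + 3/5*3/10) = [21/50, 12/25)
  'b': [3/10 + 3/5*3/10, 3/10 + 3/5*9/10) = [12/25, 21/25)
  'd': [3/10 + 3/5*9/10, 3/10 + 3/5*1/1) = [21/25, 9/10) <- contains code 4461/5000
  emit 'd', narrow to [21/25, 9/10)
Step 3: interval [21/25, 9/10), width = 9/10 - 21/25 = 3/50
  'e': [21/25 + 3/50*0/1, 21/25 + 3/50*1/5) = [21/25, 213/250)
  'a': [21/25 + 3/50*1/5, 21/25 + 3/50*3/10) = [213/250, 429/500)
  'b': [21/25 + 3/50*3/10, 21/25 + 3/50*9/10) = [429/500, 447/500) <- contains code 4461/5000
  'd': [21/25 + 3/50*9/10, 21/25 + 3/50*1/1) = [447/500, 9/10)
  emit 'b', narrow to [429/500, 447/500)
Step 4: interval [429/500, 447/500), width = 447/500 - 429/500 = 9/250
  'e': [429/500 + 9/250*0/1, 429/500 + 9/250*1/5) = [429/500, 2163/2500)
  'a': [429/500 + 9/250*1/5, 429/500 + 9/250*3/10) = [2163/2500, 543/625)
  'b': [429/500 + 9/250*3/10, 429/500 + 9/250*9/10) = [543/625, 1113/1250)
  'd': [429/500 + 9/250*9/10, 429/500 + 9/250*1/1) = [1113/1250, 447/500) <- contains code 4461/5000
  emit 'd', narrow to [1113/1250, 447/500)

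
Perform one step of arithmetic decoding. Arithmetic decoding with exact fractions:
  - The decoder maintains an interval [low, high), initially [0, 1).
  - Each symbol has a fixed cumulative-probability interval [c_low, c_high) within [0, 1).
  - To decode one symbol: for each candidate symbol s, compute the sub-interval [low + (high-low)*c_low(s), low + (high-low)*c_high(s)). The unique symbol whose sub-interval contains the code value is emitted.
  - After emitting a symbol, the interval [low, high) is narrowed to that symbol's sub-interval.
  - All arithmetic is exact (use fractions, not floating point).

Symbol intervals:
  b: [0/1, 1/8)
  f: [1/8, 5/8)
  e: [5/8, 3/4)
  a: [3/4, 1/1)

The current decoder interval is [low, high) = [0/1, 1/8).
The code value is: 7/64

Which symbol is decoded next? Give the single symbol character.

Answer: a

Derivation:
Interval width = high − low = 1/8 − 0/1 = 1/8
Scaled code = (code − low) / width = (7/64 − 0/1) / 1/8 = 7/8
  b: [0/1, 1/8) 
  f: [1/8, 5/8) 
  e: [5/8, 3/4) 
  a: [3/4, 1/1) ← scaled code falls here ✓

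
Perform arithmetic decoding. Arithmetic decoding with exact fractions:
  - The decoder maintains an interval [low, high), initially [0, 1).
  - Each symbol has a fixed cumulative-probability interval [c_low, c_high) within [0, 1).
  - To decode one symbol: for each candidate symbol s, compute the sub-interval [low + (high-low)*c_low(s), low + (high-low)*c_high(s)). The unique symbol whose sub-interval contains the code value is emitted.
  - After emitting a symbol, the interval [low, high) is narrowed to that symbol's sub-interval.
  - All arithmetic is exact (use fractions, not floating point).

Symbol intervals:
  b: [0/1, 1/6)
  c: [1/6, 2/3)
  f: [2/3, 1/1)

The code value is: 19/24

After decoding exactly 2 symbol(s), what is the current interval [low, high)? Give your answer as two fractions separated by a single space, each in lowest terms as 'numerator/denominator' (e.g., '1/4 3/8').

Answer: 13/18 8/9

Derivation:
Step 1: interval [0/1, 1/1), width = 1/1 - 0/1 = 1/1
  'b': [0/1 + 1/1*0/1, 0/1 + 1/1*1/6) = [0/1, 1/6)
  'c': [0/1 + 1/1*1/6, 0/1 + 1/1*2/3) = [1/6, 2/3)
  'f': [0/1 + 1/1*2/3, 0/1 + 1/1*1/1) = [2/3, 1/1) <- contains code 19/24
  emit 'f', narrow to [2/3, 1/1)
Step 2: interval [2/3, 1/1), width = 1/1 - 2/3 = 1/3
  'b': [2/3 + 1/3*0/1, 2/3 + 1/3*1/6) = [2/3, 13/18)
  'c': [2/3 + 1/3*1/6, 2/3 + 1/3*2/3) = [13/18, 8/9) <- contains code 19/24
  'f': [2/3 + 1/3*2/3, 2/3 + 1/3*1/1) = [8/9, 1/1)
  emit 'c', narrow to [13/18, 8/9)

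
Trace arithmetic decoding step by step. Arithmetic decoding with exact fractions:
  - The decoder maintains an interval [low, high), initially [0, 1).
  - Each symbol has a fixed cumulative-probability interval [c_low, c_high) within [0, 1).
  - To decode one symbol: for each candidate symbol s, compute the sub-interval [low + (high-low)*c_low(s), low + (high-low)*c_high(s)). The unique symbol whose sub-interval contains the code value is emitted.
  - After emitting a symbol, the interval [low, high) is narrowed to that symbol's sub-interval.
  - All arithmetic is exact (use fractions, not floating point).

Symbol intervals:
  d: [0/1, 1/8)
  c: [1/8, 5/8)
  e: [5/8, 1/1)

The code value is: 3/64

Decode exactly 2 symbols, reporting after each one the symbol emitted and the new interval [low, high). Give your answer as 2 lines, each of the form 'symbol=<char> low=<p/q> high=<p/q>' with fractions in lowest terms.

Step 1: interval [0/1, 1/1), width = 1/1 - 0/1 = 1/1
  'd': [0/1 + 1/1*0/1, 0/1 + 1/1*1/8) = [0/1, 1/8) <- contains code 3/64
  'c': [0/1 + 1/1*1/8, 0/1 + 1/1*5/8) = [1/8, 5/8)
  'e': [0/1 + 1/1*5/8, 0/1 + 1/1*1/1) = [5/8, 1/1)
  emit 'd', narrow to [0/1, 1/8)
Step 2: interval [0/1, 1/8), width = 1/8 - 0/1 = 1/8
  'd': [0/1 + 1/8*0/1, 0/1 + 1/8*1/8) = [0/1, 1/64)
  'c': [0/1 + 1/8*1/8, 0/1 + 1/8*5/8) = [1/64, 5/64) <- contains code 3/64
  'e': [0/1 + 1/8*5/8, 0/1 + 1/8*1/1) = [5/64, 1/8)
  emit 'c', narrow to [1/64, 5/64)

Answer: symbol=d low=0/1 high=1/8
symbol=c low=1/64 high=5/64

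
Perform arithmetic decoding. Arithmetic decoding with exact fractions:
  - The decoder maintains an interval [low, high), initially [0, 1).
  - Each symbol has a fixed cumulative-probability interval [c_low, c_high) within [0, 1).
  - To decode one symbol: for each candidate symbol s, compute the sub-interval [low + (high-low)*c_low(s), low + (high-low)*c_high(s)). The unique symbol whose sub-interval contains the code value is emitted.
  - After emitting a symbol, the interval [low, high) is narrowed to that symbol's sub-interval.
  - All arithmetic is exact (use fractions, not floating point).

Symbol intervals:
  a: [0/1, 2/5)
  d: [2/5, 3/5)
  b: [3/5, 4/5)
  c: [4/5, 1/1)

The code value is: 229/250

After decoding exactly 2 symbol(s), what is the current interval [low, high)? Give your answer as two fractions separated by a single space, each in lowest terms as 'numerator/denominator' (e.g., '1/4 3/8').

Step 1: interval [0/1, 1/1), width = 1/1 - 0/1 = 1/1
  'a': [0/1 + 1/1*0/1, 0/1 + 1/1*2/5) = [0/1, 2/5)
  'd': [0/1 + 1/1*2/5, 0/1 + 1/1*3/5) = [2/5, 3/5)
  'b': [0/1 + 1/1*3/5, 0/1 + 1/1*4/5) = [3/5, 4/5)
  'c': [0/1 + 1/1*4/5, 0/1 + 1/1*1/1) = [4/5, 1/1) <- contains code 229/250
  emit 'c', narrow to [4/5, 1/1)
Step 2: interval [4/5, 1/1), width = 1/1 - 4/5 = 1/5
  'a': [4/5 + 1/5*0/1, 4/5 + 1/5*2/5) = [4/5, 22/25)
  'd': [4/5 + 1/5*2/5, 4/5 + 1/5*3/5) = [22/25, 23/25) <- contains code 229/250
  'b': [4/5 + 1/5*3/5, 4/5 + 1/5*4/5) = [23/25, 24/25)
  'c': [4/5 + 1/5*4/5, 4/5 + 1/5*1/1) = [24/25, 1/1)
  emit 'd', narrow to [22/25, 23/25)

Answer: 22/25 23/25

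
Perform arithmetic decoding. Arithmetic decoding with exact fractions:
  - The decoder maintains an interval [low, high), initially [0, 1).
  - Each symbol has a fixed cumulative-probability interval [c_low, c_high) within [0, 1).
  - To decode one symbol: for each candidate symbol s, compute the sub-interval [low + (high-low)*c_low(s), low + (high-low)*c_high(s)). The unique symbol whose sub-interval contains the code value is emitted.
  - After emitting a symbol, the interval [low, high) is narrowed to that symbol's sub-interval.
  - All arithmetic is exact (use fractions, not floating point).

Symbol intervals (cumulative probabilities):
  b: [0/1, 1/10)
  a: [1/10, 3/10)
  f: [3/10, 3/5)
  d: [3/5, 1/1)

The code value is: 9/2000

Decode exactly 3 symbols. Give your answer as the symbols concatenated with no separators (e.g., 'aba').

Step 1: interval [0/1, 1/1), width = 1/1 - 0/1 = 1/1
  'b': [0/1 + 1/1*0/1, 0/1 + 1/1*1/10) = [0/1, 1/10) <- contains code 9/2000
  'a': [0/1 + 1/1*1/10, 0/1 + 1/1*3/10) = [1/10, 3/10)
  'f': [0/1 + 1/1*3/10, 0/1 + 1/1*3/5) = [3/10, 3/5)
  'd': [0/1 + 1/1*3/5, 0/1 + 1/1*1/1) = [3/5, 1/1)
  emit 'b', narrow to [0/1, 1/10)
Step 2: interval [0/1, 1/10), width = 1/10 - 0/1 = 1/10
  'b': [0/1 + 1/10*0/1, 0/1 + 1/10*1/10) = [0/1, 1/100) <- contains code 9/2000
  'a': [0/1 + 1/10*1/10, 0/1 + 1/10*3/10) = [1/100, 3/100)
  'f': [0/1 + 1/10*3/10, 0/1 + 1/10*3/5) = [3/100, 3/50)
  'd': [0/1 + 1/10*3/5, 0/1 + 1/10*1/1) = [3/50, 1/10)
  emit 'b', narrow to [0/1, 1/100)
Step 3: interval [0/1, 1/100), width = 1/100 - 0/1 = 1/100
  'b': [0/1 + 1/100*0/1, 0/1 + 1/100*1/10) = [0/1, 1/1000)
  'a': [0/1 + 1/100*1/10, 0/1 + 1/100*3/10) = [1/1000, 3/1000)
  'f': [0/1 + 1/100*3/10, 0/1 + 1/100*3/5) = [3/1000, 3/500) <- contains code 9/2000
  'd': [0/1 + 1/100*3/5, 0/1 + 1/100*1/1) = [3/500, 1/100)
  emit 'f', narrow to [3/1000, 3/500)

Answer: bbf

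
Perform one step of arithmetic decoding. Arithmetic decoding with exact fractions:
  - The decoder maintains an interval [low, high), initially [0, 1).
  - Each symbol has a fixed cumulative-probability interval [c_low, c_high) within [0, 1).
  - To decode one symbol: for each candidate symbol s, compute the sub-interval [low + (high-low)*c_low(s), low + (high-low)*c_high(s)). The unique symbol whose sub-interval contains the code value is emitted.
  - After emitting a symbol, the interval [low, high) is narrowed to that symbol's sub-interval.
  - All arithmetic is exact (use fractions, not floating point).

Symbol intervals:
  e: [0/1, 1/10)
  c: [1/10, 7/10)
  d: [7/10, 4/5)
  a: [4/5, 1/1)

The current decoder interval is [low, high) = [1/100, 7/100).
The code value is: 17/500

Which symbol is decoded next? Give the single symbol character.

Answer: c

Derivation:
Interval width = high − low = 7/100 − 1/100 = 3/50
Scaled code = (code − low) / width = (17/500 − 1/100) / 3/50 = 2/5
  e: [0/1, 1/10) 
  c: [1/10, 7/10) ← scaled code falls here ✓
  d: [7/10, 4/5) 
  a: [4/5, 1/1) 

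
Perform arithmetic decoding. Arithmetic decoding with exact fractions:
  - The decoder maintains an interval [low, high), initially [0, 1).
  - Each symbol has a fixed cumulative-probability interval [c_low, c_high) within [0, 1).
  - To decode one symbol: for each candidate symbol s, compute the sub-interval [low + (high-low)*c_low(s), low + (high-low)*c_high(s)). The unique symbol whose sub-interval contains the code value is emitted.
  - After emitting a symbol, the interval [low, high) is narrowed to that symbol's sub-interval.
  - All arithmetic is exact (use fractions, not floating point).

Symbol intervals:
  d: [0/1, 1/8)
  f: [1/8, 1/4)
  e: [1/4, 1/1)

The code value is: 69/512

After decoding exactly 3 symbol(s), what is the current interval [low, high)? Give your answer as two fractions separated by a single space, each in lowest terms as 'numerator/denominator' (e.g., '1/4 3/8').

Answer: 33/256 9/64

Derivation:
Step 1: interval [0/1, 1/1), width = 1/1 - 0/1 = 1/1
  'd': [0/1 + 1/1*0/1, 0/1 + 1/1*1/8) = [0/1, 1/8)
  'f': [0/1 + 1/1*1/8, 0/1 + 1/1*1/4) = [1/8, 1/4) <- contains code 69/512
  'e': [0/1 + 1/1*1/4, 0/1 + 1/1*1/1) = [1/4, 1/1)
  emit 'f', narrow to [1/8, 1/4)
Step 2: interval [1/8, 1/4), width = 1/4 - 1/8 = 1/8
  'd': [1/8 + 1/8*0/1, 1/8 + 1/8*1/8) = [1/8, 9/64) <- contains code 69/512
  'f': [1/8 + 1/8*1/8, 1/8 + 1/8*1/4) = [9/64, 5/32)
  'e': [1/8 + 1/8*1/4, 1/8 + 1/8*1/1) = [5/32, 1/4)
  emit 'd', narrow to [1/8, 9/64)
Step 3: interval [1/8, 9/64), width = 9/64 - 1/8 = 1/64
  'd': [1/8 + 1/64*0/1, 1/8 + 1/64*1/8) = [1/8, 65/512)
  'f': [1/8 + 1/64*1/8, 1/8 + 1/64*1/4) = [65/512, 33/256)
  'e': [1/8 + 1/64*1/4, 1/8 + 1/64*1/1) = [33/256, 9/64) <- contains code 69/512
  emit 'e', narrow to [33/256, 9/64)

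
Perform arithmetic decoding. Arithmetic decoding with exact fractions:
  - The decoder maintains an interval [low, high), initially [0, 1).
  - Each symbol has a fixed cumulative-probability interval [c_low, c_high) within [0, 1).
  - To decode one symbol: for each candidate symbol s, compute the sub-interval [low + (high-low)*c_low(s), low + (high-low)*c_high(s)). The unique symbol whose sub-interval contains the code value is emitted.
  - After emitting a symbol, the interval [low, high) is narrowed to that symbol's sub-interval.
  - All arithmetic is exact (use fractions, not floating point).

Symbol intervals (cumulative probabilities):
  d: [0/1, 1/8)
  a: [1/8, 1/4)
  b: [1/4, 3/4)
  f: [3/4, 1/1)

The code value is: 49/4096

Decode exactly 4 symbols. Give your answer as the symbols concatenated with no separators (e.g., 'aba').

Step 1: interval [0/1, 1/1), width = 1/1 - 0/1 = 1/1
  'd': [0/1 + 1/1*0/1, 0/1 + 1/1*1/8) = [0/1, 1/8) <- contains code 49/4096
  'a': [0/1 + 1/1*1/8, 0/1 + 1/1*1/4) = [1/8, 1/4)
  'b': [0/1 + 1/1*1/4, 0/1 + 1/1*3/4) = [1/4, 3/4)
  'f': [0/1 + 1/1*3/4, 0/1 + 1/1*1/1) = [3/4, 1/1)
  emit 'd', narrow to [0/1, 1/8)
Step 2: interval [0/1, 1/8), width = 1/8 - 0/1 = 1/8
  'd': [0/1 + 1/8*0/1, 0/1 + 1/8*1/8) = [0/1, 1/64) <- contains code 49/4096
  'a': [0/1 + 1/8*1/8, 0/1 + 1/8*1/4) = [1/64, 1/32)
  'b': [0/1 + 1/8*1/4, 0/1 + 1/8*3/4) = [1/32, 3/32)
  'f': [0/1 + 1/8*3/4, 0/1 + 1/8*1/1) = [3/32, 1/8)
  emit 'd', narrow to [0/1, 1/64)
Step 3: interval [0/1, 1/64), width = 1/64 - 0/1 = 1/64
  'd': [0/1 + 1/64*0/1, 0/1 + 1/64*1/8) = [0/1, 1/512)
  'a': [0/1 + 1/64*1/8, 0/1 + 1/64*1/4) = [1/512, 1/256)
  'b': [0/1 + 1/64*1/4, 0/1 + 1/64*3/4) = [1/256, 3/256)
  'f': [0/1 + 1/64*3/4, 0/1 + 1/64*1/1) = [3/256, 1/64) <- contains code 49/4096
  emit 'f', narrow to [3/256, 1/64)
Step 4: interval [3/256, 1/64), width = 1/64 - 3/256 = 1/256
  'd': [3/256 + 1/256*0/1, 3/256 + 1/256*1/8) = [3/256, 25/2048) <- contains code 49/4096
  'a': [3/256 + 1/256*1/8, 3/256 + 1/256*1/4) = [25/2048, 13/1024)
  'b': [3/256 + 1/256*1/4, 3/256 + 1/256*3/4) = [13/1024, 15/1024)
  'f': [3/256 + 1/256*3/4, 3/256 + 1/256*1/1) = [15/1024, 1/64)
  emit 'd', narrow to [3/256, 25/2048)

Answer: ddfd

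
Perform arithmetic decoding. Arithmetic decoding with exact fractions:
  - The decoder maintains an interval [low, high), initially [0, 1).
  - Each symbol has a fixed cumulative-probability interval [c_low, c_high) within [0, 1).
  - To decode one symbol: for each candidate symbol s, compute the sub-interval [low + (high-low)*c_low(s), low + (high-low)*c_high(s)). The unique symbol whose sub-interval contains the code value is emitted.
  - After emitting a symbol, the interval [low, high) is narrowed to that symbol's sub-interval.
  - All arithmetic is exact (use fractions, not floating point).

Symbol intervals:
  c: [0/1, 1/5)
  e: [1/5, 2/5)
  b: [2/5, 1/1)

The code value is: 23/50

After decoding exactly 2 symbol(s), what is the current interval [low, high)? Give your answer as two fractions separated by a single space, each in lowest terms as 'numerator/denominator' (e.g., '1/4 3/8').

Step 1: interval [0/1, 1/1), width = 1/1 - 0/1 = 1/1
  'c': [0/1 + 1/1*0/1, 0/1 + 1/1*1/5) = [0/1, 1/5)
  'e': [0/1 + 1/1*1/5, 0/1 + 1/1*2/5) = [1/5, 2/5)
  'b': [0/1 + 1/1*2/5, 0/1 + 1/1*1/1) = [2/5, 1/1) <- contains code 23/50
  emit 'b', narrow to [2/5, 1/1)
Step 2: interval [2/5, 1/1), width = 1/1 - 2/5 = 3/5
  'c': [2/5 + 3/5*0/1, 2/5 + 3/5*1/5) = [2/5, 13/25) <- contains code 23/50
  'e': [2/5 + 3/5*1/5, 2/5 + 3/5*2/5) = [13/25, 16/25)
  'b': [2/5 + 3/5*2/5, 2/5 + 3/5*1/1) = [16/25, 1/1)
  emit 'c', narrow to [2/5, 13/25)

Answer: 2/5 13/25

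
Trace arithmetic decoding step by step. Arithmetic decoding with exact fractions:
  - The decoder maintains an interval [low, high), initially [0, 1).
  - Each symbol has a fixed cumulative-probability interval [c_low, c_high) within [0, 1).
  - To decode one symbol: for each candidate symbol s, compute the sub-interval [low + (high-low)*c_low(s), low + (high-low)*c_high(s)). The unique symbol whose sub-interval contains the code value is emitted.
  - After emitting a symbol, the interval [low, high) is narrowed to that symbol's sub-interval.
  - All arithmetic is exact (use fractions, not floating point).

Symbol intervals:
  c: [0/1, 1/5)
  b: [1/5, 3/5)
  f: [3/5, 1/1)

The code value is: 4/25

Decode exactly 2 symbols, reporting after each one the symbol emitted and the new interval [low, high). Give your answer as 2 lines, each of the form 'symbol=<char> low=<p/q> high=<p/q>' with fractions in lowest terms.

Answer: symbol=c low=0/1 high=1/5
symbol=f low=3/25 high=1/5

Derivation:
Step 1: interval [0/1, 1/1), width = 1/1 - 0/1 = 1/1
  'c': [0/1 + 1/1*0/1, 0/1 + 1/1*1/5) = [0/1, 1/5) <- contains code 4/25
  'b': [0/1 + 1/1*1/5, 0/1 + 1/1*3/5) = [1/5, 3/5)
  'f': [0/1 + 1/1*3/5, 0/1 + 1/1*1/1) = [3/5, 1/1)
  emit 'c', narrow to [0/1, 1/5)
Step 2: interval [0/1, 1/5), width = 1/5 - 0/1 = 1/5
  'c': [0/1 + 1/5*0/1, 0/1 + 1/5*1/5) = [0/1, 1/25)
  'b': [0/1 + 1/5*1/5, 0/1 + 1/5*3/5) = [1/25, 3/25)
  'f': [0/1 + 1/5*3/5, 0/1 + 1/5*1/1) = [3/25, 1/5) <- contains code 4/25
  emit 'f', narrow to [3/25, 1/5)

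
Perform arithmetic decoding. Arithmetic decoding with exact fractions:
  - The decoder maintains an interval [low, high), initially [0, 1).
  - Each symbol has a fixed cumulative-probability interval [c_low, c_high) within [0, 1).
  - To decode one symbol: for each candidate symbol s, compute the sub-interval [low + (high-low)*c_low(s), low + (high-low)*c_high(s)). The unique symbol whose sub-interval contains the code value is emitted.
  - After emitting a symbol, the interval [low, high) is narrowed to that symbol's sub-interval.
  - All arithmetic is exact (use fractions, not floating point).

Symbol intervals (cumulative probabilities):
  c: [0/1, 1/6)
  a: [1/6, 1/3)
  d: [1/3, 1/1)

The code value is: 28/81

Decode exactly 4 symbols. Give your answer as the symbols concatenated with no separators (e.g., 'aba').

Answer: dccd

Derivation:
Step 1: interval [0/1, 1/1), width = 1/1 - 0/1 = 1/1
  'c': [0/1 + 1/1*0/1, 0/1 + 1/1*1/6) = [0/1, 1/6)
  'a': [0/1 + 1/1*1/6, 0/1 + 1/1*1/3) = [1/6, 1/3)
  'd': [0/1 + 1/1*1/3, 0/1 + 1/1*1/1) = [1/3, 1/1) <- contains code 28/81
  emit 'd', narrow to [1/3, 1/1)
Step 2: interval [1/3, 1/1), width = 1/1 - 1/3 = 2/3
  'c': [1/3 + 2/3*0/1, 1/3 + 2/3*1/6) = [1/3, 4/9) <- contains code 28/81
  'a': [1/3 + 2/3*1/6, 1/3 + 2/3*1/3) = [4/9, 5/9)
  'd': [1/3 + 2/3*1/3, 1/3 + 2/3*1/1) = [5/9, 1/1)
  emit 'c', narrow to [1/3, 4/9)
Step 3: interval [1/3, 4/9), width = 4/9 - 1/3 = 1/9
  'c': [1/3 + 1/9*0/1, 1/3 + 1/9*1/6) = [1/3, 19/54) <- contains code 28/81
  'a': [1/3 + 1/9*1/6, 1/3 + 1/9*1/3) = [19/54, 10/27)
  'd': [1/3 + 1/9*1/3, 1/3 + 1/9*1/1) = [10/27, 4/9)
  emit 'c', narrow to [1/3, 19/54)
Step 4: interval [1/3, 19/54), width = 19/54 - 1/3 = 1/54
  'c': [1/3 + 1/54*0/1, 1/3 + 1/54*1/6) = [1/3, 109/324)
  'a': [1/3 + 1/54*1/6, 1/3 + 1/54*1/3) = [109/324, 55/162)
  'd': [1/3 + 1/54*1/3, 1/3 + 1/54*1/1) = [55/162, 19/54) <- contains code 28/81
  emit 'd', narrow to [55/162, 19/54)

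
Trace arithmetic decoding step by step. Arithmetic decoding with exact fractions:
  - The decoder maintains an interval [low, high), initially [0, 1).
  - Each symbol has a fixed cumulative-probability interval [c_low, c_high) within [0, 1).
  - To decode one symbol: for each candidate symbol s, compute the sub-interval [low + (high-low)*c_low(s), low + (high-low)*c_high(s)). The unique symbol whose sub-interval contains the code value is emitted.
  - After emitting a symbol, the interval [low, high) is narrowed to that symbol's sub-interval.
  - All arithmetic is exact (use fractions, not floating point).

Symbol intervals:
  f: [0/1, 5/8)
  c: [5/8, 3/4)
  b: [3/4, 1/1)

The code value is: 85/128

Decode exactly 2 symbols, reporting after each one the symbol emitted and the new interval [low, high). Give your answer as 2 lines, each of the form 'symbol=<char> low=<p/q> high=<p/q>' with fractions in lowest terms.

Answer: symbol=c low=5/8 high=3/4
symbol=f low=5/8 high=45/64

Derivation:
Step 1: interval [0/1, 1/1), width = 1/1 - 0/1 = 1/1
  'f': [0/1 + 1/1*0/1, 0/1 + 1/1*5/8) = [0/1, 5/8)
  'c': [0/1 + 1/1*5/8, 0/1 + 1/1*3/4) = [5/8, 3/4) <- contains code 85/128
  'b': [0/1 + 1/1*3/4, 0/1 + 1/1*1/1) = [3/4, 1/1)
  emit 'c', narrow to [5/8, 3/4)
Step 2: interval [5/8, 3/4), width = 3/4 - 5/8 = 1/8
  'f': [5/8 + 1/8*0/1, 5/8 + 1/8*5/8) = [5/8, 45/64) <- contains code 85/128
  'c': [5/8 + 1/8*5/8, 5/8 + 1/8*3/4) = [45/64, 23/32)
  'b': [5/8 + 1/8*3/4, 5/8 + 1/8*1/1) = [23/32, 3/4)
  emit 'f', narrow to [5/8, 45/64)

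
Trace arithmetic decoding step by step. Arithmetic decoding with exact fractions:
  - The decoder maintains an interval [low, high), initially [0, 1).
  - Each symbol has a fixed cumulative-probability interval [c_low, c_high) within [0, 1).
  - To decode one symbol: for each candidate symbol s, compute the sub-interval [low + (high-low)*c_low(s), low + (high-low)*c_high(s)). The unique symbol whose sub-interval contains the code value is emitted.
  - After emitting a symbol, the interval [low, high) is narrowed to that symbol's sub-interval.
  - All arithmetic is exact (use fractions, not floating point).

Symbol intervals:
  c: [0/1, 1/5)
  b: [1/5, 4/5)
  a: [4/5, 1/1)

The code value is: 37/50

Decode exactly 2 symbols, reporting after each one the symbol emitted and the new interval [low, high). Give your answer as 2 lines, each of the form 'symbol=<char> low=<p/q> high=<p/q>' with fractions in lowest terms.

Step 1: interval [0/1, 1/1), width = 1/1 - 0/1 = 1/1
  'c': [0/1 + 1/1*0/1, 0/1 + 1/1*1/5) = [0/1, 1/5)
  'b': [0/1 + 1/1*1/5, 0/1 + 1/1*4/5) = [1/5, 4/5) <- contains code 37/50
  'a': [0/1 + 1/1*4/5, 0/1 + 1/1*1/1) = [4/5, 1/1)
  emit 'b', narrow to [1/5, 4/5)
Step 2: interval [1/5, 4/5), width = 4/5 - 1/5 = 3/5
  'c': [1/5 + 3/5*0/1, 1/5 + 3/5*1/5) = [1/5, 8/25)
  'b': [1/5 + 3/5*1/5, 1/5 + 3/5*4/5) = [8/25, 17/25)
  'a': [1/5 + 3/5*4/5, 1/5 + 3/5*1/1) = [17/25, 4/5) <- contains code 37/50
  emit 'a', narrow to [17/25, 4/5)

Answer: symbol=b low=1/5 high=4/5
symbol=a low=17/25 high=4/5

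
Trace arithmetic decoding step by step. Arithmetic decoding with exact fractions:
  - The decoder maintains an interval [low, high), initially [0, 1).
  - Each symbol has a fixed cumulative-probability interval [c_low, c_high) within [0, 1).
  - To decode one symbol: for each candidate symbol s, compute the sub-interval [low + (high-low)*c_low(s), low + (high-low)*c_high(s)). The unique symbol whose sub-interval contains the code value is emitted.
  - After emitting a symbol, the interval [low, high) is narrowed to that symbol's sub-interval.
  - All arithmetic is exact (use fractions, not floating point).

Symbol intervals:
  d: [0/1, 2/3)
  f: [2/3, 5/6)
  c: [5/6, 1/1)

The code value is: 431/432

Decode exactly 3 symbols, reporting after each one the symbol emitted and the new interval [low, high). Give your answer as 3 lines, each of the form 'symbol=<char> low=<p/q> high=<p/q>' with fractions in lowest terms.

Answer: symbol=c low=5/6 high=1/1
symbol=c low=35/36 high=1/1
symbol=c low=215/216 high=1/1

Derivation:
Step 1: interval [0/1, 1/1), width = 1/1 - 0/1 = 1/1
  'd': [0/1 + 1/1*0/1, 0/1 + 1/1*2/3) = [0/1, 2/3)
  'f': [0/1 + 1/1*2/3, 0/1 + 1/1*5/6) = [2/3, 5/6)
  'c': [0/1 + 1/1*5/6, 0/1 + 1/1*1/1) = [5/6, 1/1) <- contains code 431/432
  emit 'c', narrow to [5/6, 1/1)
Step 2: interval [5/6, 1/1), width = 1/1 - 5/6 = 1/6
  'd': [5/6 + 1/6*0/1, 5/6 + 1/6*2/3) = [5/6, 17/18)
  'f': [5/6 + 1/6*2/3, 5/6 + 1/6*5/6) = [17/18, 35/36)
  'c': [5/6 + 1/6*5/6, 5/6 + 1/6*1/1) = [35/36, 1/1) <- contains code 431/432
  emit 'c', narrow to [35/36, 1/1)
Step 3: interval [35/36, 1/1), width = 1/1 - 35/36 = 1/36
  'd': [35/36 + 1/36*0/1, 35/36 + 1/36*2/3) = [35/36, 107/108)
  'f': [35/36 + 1/36*2/3, 35/36 + 1/36*5/6) = [107/108, 215/216)
  'c': [35/36 + 1/36*5/6, 35/36 + 1/36*1/1) = [215/216, 1/1) <- contains code 431/432
  emit 'c', narrow to [215/216, 1/1)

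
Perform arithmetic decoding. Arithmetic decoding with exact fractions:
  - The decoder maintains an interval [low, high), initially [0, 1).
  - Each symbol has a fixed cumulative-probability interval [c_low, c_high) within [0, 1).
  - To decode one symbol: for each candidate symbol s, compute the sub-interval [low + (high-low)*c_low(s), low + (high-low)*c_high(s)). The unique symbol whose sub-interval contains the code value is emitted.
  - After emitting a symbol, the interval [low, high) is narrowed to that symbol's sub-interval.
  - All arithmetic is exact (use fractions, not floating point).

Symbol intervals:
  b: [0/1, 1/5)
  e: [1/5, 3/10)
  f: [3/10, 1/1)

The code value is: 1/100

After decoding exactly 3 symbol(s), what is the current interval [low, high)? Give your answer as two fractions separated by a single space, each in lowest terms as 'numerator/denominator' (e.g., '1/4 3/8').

Answer: 1/125 3/250

Derivation:
Step 1: interval [0/1, 1/1), width = 1/1 - 0/1 = 1/1
  'b': [0/1 + 1/1*0/1, 0/1 + 1/1*1/5) = [0/1, 1/5) <- contains code 1/100
  'e': [0/1 + 1/1*1/5, 0/1 + 1/1*3/10) = [1/5, 3/10)
  'f': [0/1 + 1/1*3/10, 0/1 + 1/1*1/1) = [3/10, 1/1)
  emit 'b', narrow to [0/1, 1/5)
Step 2: interval [0/1, 1/5), width = 1/5 - 0/1 = 1/5
  'b': [0/1 + 1/5*0/1, 0/1 + 1/5*1/5) = [0/1, 1/25) <- contains code 1/100
  'e': [0/1 + 1/5*1/5, 0/1 + 1/5*3/10) = [1/25, 3/50)
  'f': [0/1 + 1/5*3/10, 0/1 + 1/5*1/1) = [3/50, 1/5)
  emit 'b', narrow to [0/1, 1/25)
Step 3: interval [0/1, 1/25), width = 1/25 - 0/1 = 1/25
  'b': [0/1 + 1/25*0/1, 0/1 + 1/25*1/5) = [0/1, 1/125)
  'e': [0/1 + 1/25*1/5, 0/1 + 1/25*3/10) = [1/125, 3/250) <- contains code 1/100
  'f': [0/1 + 1/25*3/10, 0/1 + 1/25*1/1) = [3/250, 1/25)
  emit 'e', narrow to [1/125, 3/250)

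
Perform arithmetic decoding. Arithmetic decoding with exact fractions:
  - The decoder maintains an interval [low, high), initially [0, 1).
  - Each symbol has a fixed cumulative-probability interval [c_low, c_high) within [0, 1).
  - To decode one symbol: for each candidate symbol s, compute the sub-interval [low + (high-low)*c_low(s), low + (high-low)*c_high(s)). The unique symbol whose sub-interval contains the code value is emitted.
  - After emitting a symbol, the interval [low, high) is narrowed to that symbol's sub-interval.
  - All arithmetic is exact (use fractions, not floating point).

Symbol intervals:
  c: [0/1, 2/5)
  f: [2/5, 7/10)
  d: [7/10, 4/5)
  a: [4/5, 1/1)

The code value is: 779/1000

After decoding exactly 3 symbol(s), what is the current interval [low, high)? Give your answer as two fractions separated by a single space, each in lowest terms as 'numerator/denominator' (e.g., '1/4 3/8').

Answer: 389/500 39/50

Derivation:
Step 1: interval [0/1, 1/1), width = 1/1 - 0/1 = 1/1
  'c': [0/1 + 1/1*0/1, 0/1 + 1/1*2/5) = [0/1, 2/5)
  'f': [0/1 + 1/1*2/5, 0/1 + 1/1*7/10) = [2/5, 7/10)
  'd': [0/1 + 1/1*7/10, 0/1 + 1/1*4/5) = [7/10, 4/5) <- contains code 779/1000
  'a': [0/1 + 1/1*4/5, 0/1 + 1/1*1/1) = [4/5, 1/1)
  emit 'd', narrow to [7/10, 4/5)
Step 2: interval [7/10, 4/5), width = 4/5 - 7/10 = 1/10
  'c': [7/10 + 1/10*0/1, 7/10 + 1/10*2/5) = [7/10, 37/50)
  'f': [7/10 + 1/10*2/5, 7/10 + 1/10*7/10) = [37/50, 77/100)
  'd': [7/10 + 1/10*7/10, 7/10 + 1/10*4/5) = [77/100, 39/50) <- contains code 779/1000
  'a': [7/10 + 1/10*4/5, 7/10 + 1/10*1/1) = [39/50, 4/5)
  emit 'd', narrow to [77/100, 39/50)
Step 3: interval [77/100, 39/50), width = 39/50 - 77/100 = 1/100
  'c': [77/100 + 1/100*0/1, 77/100 + 1/100*2/5) = [77/100, 387/500)
  'f': [77/100 + 1/100*2/5, 77/100 + 1/100*7/10) = [387/500, 777/1000)
  'd': [77/100 + 1/100*7/10, 77/100 + 1/100*4/5) = [777/1000, 389/500)
  'a': [77/100 + 1/100*4/5, 77/100 + 1/100*1/1) = [389/500, 39/50) <- contains code 779/1000
  emit 'a', narrow to [389/500, 39/50)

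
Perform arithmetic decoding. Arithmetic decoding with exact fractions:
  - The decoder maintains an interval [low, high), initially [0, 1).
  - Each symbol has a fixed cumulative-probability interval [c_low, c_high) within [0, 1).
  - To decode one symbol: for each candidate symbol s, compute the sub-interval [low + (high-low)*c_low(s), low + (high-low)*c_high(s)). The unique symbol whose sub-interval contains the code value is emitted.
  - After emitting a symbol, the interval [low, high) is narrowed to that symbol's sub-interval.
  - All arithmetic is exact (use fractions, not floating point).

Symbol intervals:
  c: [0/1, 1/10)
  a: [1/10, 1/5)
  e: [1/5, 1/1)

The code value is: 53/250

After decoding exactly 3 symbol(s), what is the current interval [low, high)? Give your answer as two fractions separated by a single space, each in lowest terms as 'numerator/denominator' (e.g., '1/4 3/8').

Answer: 26/125 27/125

Derivation:
Step 1: interval [0/1, 1/1), width = 1/1 - 0/1 = 1/1
  'c': [0/1 + 1/1*0/1, 0/1 + 1/1*1/10) = [0/1, 1/10)
  'a': [0/1 + 1/1*1/10, 0/1 + 1/1*1/5) = [1/10, 1/5)
  'e': [0/1 + 1/1*1/5, 0/1 + 1/1*1/1) = [1/5, 1/1) <- contains code 53/250
  emit 'e', narrow to [1/5, 1/1)
Step 2: interval [1/5, 1/1), width = 1/1 - 1/5 = 4/5
  'c': [1/5 + 4/5*0/1, 1/5 + 4/5*1/10) = [1/5, 7/25) <- contains code 53/250
  'a': [1/5 + 4/5*1/10, 1/5 + 4/5*1/5) = [7/25, 9/25)
  'e': [1/5 + 4/5*1/5, 1/5 + 4/5*1/1) = [9/25, 1/1)
  emit 'c', narrow to [1/5, 7/25)
Step 3: interval [1/5, 7/25), width = 7/25 - 1/5 = 2/25
  'c': [1/5 + 2/25*0/1, 1/5 + 2/25*1/10) = [1/5, 26/125)
  'a': [1/5 + 2/25*1/10, 1/5 + 2/25*1/5) = [26/125, 27/125) <- contains code 53/250
  'e': [1/5 + 2/25*1/5, 1/5 + 2/25*1/1) = [27/125, 7/25)
  emit 'a', narrow to [26/125, 27/125)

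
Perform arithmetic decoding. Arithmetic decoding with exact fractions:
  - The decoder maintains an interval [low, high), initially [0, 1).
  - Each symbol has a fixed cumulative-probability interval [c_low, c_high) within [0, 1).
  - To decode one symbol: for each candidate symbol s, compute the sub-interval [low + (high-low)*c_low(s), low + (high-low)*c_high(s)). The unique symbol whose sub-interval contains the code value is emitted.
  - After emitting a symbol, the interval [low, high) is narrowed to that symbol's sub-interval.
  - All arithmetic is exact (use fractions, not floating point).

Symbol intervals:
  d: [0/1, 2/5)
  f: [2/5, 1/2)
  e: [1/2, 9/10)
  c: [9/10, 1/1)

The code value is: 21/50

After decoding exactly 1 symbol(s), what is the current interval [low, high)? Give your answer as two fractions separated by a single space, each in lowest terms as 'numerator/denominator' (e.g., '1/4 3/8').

Answer: 2/5 1/2

Derivation:
Step 1: interval [0/1, 1/1), width = 1/1 - 0/1 = 1/1
  'd': [0/1 + 1/1*0/1, 0/1 + 1/1*2/5) = [0/1, 2/5)
  'f': [0/1 + 1/1*2/5, 0/1 + 1/1*1/2) = [2/5, 1/2) <- contains code 21/50
  'e': [0/1 + 1/1*1/2, 0/1 + 1/1*9/10) = [1/2, 9/10)
  'c': [0/1 + 1/1*9/10, 0/1 + 1/1*1/1) = [9/10, 1/1)
  emit 'f', narrow to [2/5, 1/2)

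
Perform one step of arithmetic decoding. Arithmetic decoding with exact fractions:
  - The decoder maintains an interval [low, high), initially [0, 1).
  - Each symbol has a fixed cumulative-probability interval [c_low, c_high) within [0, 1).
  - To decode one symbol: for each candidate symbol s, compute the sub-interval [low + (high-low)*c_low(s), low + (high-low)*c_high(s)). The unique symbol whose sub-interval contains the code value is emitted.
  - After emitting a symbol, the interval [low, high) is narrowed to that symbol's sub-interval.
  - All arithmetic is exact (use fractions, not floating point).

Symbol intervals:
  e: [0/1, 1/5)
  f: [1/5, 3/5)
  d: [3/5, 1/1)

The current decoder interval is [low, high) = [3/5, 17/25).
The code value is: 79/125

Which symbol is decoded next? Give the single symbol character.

Interval width = high − low = 17/25 − 3/5 = 2/25
Scaled code = (code − low) / width = (79/125 − 3/5) / 2/25 = 2/5
  e: [0/1, 1/5) 
  f: [1/5, 3/5) ← scaled code falls here ✓
  d: [3/5, 1/1) 

Answer: f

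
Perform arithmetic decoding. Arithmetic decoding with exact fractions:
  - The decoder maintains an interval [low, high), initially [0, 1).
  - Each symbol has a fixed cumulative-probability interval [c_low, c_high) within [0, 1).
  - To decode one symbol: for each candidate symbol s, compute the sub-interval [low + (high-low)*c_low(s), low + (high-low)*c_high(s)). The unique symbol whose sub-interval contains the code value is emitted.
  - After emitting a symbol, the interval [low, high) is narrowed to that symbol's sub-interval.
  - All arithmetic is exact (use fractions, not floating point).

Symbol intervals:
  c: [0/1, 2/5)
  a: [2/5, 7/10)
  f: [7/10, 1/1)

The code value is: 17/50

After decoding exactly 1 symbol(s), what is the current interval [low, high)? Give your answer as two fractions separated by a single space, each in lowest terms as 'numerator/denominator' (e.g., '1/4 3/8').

Step 1: interval [0/1, 1/1), width = 1/1 - 0/1 = 1/1
  'c': [0/1 + 1/1*0/1, 0/1 + 1/1*2/5) = [0/1, 2/5) <- contains code 17/50
  'a': [0/1 + 1/1*2/5, 0/1 + 1/1*7/10) = [2/5, 7/10)
  'f': [0/1 + 1/1*7/10, 0/1 + 1/1*1/1) = [7/10, 1/1)
  emit 'c', narrow to [0/1, 2/5)

Answer: 0/1 2/5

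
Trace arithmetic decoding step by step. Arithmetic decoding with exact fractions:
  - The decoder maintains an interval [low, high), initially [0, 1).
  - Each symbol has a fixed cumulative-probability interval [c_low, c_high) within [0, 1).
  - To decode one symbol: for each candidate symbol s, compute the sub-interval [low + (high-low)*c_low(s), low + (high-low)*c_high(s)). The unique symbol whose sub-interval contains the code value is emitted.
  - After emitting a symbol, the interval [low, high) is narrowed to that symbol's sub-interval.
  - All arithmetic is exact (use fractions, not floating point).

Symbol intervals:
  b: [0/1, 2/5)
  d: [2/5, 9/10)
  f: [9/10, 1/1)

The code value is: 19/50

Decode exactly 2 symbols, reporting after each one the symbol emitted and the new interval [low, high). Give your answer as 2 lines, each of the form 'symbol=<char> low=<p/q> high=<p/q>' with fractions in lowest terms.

Step 1: interval [0/1, 1/1), width = 1/1 - 0/1 = 1/1
  'b': [0/1 + 1/1*0/1, 0/1 + 1/1*2/5) = [0/1, 2/5) <- contains code 19/50
  'd': [0/1 + 1/1*2/5, 0/1 + 1/1*9/10) = [2/5, 9/10)
  'f': [0/1 + 1/1*9/10, 0/1 + 1/1*1/1) = [9/10, 1/1)
  emit 'b', narrow to [0/1, 2/5)
Step 2: interval [0/1, 2/5), width = 2/5 - 0/1 = 2/5
  'b': [0/1 + 2/5*0/1, 0/1 + 2/5*2/5) = [0/1, 4/25)
  'd': [0/1 + 2/5*2/5, 0/1 + 2/5*9/10) = [4/25, 9/25)
  'f': [0/1 + 2/5*9/10, 0/1 + 2/5*1/1) = [9/25, 2/5) <- contains code 19/50
  emit 'f', narrow to [9/25, 2/5)

Answer: symbol=b low=0/1 high=2/5
symbol=f low=9/25 high=2/5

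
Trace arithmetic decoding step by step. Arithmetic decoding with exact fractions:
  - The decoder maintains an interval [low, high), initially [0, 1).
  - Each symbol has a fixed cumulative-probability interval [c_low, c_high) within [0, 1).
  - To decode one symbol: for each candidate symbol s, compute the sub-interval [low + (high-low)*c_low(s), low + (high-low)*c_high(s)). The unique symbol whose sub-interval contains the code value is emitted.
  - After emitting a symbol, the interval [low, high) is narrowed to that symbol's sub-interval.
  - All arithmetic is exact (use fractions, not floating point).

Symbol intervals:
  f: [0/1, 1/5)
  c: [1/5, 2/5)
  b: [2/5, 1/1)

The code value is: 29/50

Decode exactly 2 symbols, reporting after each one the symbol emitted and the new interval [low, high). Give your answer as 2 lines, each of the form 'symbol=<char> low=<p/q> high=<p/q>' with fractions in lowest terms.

Step 1: interval [0/1, 1/1), width = 1/1 - 0/1 = 1/1
  'f': [0/1 + 1/1*0/1, 0/1 + 1/1*1/5) = [0/1, 1/5)
  'c': [0/1 + 1/1*1/5, 0/1 + 1/1*2/5) = [1/5, 2/5)
  'b': [0/1 + 1/1*2/5, 0/1 + 1/1*1/1) = [2/5, 1/1) <- contains code 29/50
  emit 'b', narrow to [2/5, 1/1)
Step 2: interval [2/5, 1/1), width = 1/1 - 2/5 = 3/5
  'f': [2/5 + 3/5*0/1, 2/5 + 3/5*1/5) = [2/5, 13/25)
  'c': [2/5 + 3/5*1/5, 2/5 + 3/5*2/5) = [13/25, 16/25) <- contains code 29/50
  'b': [2/5 + 3/5*2/5, 2/5 + 3/5*1/1) = [16/25, 1/1)
  emit 'c', narrow to [13/25, 16/25)

Answer: symbol=b low=2/5 high=1/1
symbol=c low=13/25 high=16/25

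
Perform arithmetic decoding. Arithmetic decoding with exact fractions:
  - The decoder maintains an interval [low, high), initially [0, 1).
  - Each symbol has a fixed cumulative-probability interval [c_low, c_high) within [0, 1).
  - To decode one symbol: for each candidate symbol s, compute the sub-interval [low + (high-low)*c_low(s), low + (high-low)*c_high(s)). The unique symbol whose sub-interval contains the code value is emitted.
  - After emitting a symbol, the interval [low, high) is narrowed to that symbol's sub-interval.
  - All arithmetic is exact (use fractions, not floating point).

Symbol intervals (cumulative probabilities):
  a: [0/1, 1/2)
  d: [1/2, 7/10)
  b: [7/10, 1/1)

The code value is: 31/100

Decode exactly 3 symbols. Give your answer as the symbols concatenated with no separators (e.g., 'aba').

Step 1: interval [0/1, 1/1), width = 1/1 - 0/1 = 1/1
  'a': [0/1 + 1/1*0/1, 0/1 + 1/1*1/2) = [0/1, 1/2) <- contains code 31/100
  'd': [0/1 + 1/1*1/2, 0/1 + 1/1*7/10) = [1/2, 7/10)
  'b': [0/1 + 1/1*7/10, 0/1 + 1/1*1/1) = [7/10, 1/1)
  emit 'a', narrow to [0/1, 1/2)
Step 2: interval [0/1, 1/2), width = 1/2 - 0/1 = 1/2
  'a': [0/1 + 1/2*0/1, 0/1 + 1/2*1/2) = [0/1, 1/4)
  'd': [0/1 + 1/2*1/2, 0/1 + 1/2*7/10) = [1/4, 7/20) <- contains code 31/100
  'b': [0/1 + 1/2*7/10, 0/1 + 1/2*1/1) = [7/20, 1/2)
  emit 'd', narrow to [1/4, 7/20)
Step 3: interval [1/4, 7/20), width = 7/20 - 1/4 = 1/10
  'a': [1/4 + 1/10*0/1, 1/4 + 1/10*1/2) = [1/4, 3/10)
  'd': [1/4 + 1/10*1/2, 1/4 + 1/10*7/10) = [3/10, 8/25) <- contains code 31/100
  'b': [1/4 + 1/10*7/10, 1/4 + 1/10*1/1) = [8/25, 7/20)
  emit 'd', narrow to [3/10, 8/25)

Answer: add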